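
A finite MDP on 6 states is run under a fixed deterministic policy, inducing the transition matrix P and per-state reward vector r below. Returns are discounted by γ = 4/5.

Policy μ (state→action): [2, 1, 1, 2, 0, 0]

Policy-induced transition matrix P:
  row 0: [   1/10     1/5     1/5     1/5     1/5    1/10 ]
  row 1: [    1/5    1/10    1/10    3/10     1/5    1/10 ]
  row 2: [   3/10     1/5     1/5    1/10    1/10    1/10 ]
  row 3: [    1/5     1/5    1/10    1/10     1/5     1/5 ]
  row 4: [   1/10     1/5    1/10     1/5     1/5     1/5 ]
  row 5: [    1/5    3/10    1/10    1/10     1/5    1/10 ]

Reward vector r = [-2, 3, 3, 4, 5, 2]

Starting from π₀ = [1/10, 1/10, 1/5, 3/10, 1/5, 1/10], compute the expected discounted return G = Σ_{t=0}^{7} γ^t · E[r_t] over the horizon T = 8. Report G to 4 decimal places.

t=0: π = [0.1000, 0.1000, 0.2000, 0.3000, 0.2000, 0.1000], E[r] = 3.1000, γ^t·E[r] = 3.100000, running G = 3.100000
t=1: π = [0.1900, 0.2000, 0.1300, 0.1500, 0.1800, 0.1500], E[r] = 2.4100, γ^t·E[r] = 1.928000, running G = 5.028000
t=2: π = [0.1760, 0.1950, 0.1320, 0.1770, 0.1870, 0.1330], E[r] = 2.5380, γ^t·E[r] = 1.624320, running G = 6.652320
t=3: π = [0.1769, 0.1938, 0.1308, 0.1753, 0.1868, 0.1364], E[r] = 2.5280, γ^t·E[r] = 1.294336, running G = 7.946656
t=4: π = [0.1767, 0.1943, 0.1308, 0.1751, 0.1869, 0.1362], E[r] = 2.5292, γ^t·E[r] = 1.035964, running G = 8.982620
t=5: π = [0.1767, 0.1942, 0.1307, 0.1752, 0.1869, 0.1362], E[r] = 2.5293, γ^t·E[r] = 0.828796, running G = 9.811417
t=6: π = [0.1767, 0.1942, 0.1307, 0.1752, 0.1869, 0.1362], E[r] = 2.5293, γ^t·E[r] = 0.663037, running G = 10.474453
t=7: π = [0.1767, 0.1942, 0.1307, 0.1752, 0.1869, 0.1362], E[r] = 2.5293, γ^t·E[r] = 0.530430, running G = 11.004883

G = 11.0049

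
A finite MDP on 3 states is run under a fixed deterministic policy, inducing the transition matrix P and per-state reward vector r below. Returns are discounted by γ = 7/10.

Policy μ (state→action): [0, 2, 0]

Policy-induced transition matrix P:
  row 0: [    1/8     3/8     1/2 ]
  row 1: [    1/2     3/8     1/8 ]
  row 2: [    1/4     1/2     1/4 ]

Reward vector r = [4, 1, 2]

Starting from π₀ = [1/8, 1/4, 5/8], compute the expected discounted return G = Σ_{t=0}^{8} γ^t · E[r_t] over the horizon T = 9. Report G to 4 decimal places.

t=0: π = [0.1250, 0.2500, 0.6250], E[r] = 2.0000, γ^t·E[r] = 2.000000, running G = 2.000000
t=1: π = [0.2969, 0.4531, 0.2500], E[r] = 2.1406, γ^t·E[r] = 1.498438, running G = 3.498438
t=2: π = [0.3262, 0.4063, 0.2676], E[r] = 2.2461, γ^t·E[r] = 1.100586, running G = 4.599023
t=3: π = [0.3108, 0.4084, 0.2808], E[r] = 2.2131, γ^t·E[r] = 0.759105, running G = 5.358129
t=4: π = [0.3133, 0.4101, 0.2766], E[r] = 2.2164, γ^t·E[r] = 0.532165, running G = 5.890294
t=5: π = [0.3134, 0.4096, 0.2771], E[r] = 2.2172, γ^t·E[r] = 0.372637, running G = 6.262930
t=6: π = [0.3132, 0.4096, 0.2771], E[r] = 2.2168, γ^t·E[r] = 0.260806, running G = 6.523737
t=7: π = [0.3133, 0.4096, 0.2771], E[r] = 2.2169, γ^t·E[r] = 0.182569, running G = 6.706305
t=8: π = [0.3133, 0.4096, 0.2771], E[r] = 2.2169, γ^t·E[r] = 0.127798, running G = 6.834103

G = 6.8341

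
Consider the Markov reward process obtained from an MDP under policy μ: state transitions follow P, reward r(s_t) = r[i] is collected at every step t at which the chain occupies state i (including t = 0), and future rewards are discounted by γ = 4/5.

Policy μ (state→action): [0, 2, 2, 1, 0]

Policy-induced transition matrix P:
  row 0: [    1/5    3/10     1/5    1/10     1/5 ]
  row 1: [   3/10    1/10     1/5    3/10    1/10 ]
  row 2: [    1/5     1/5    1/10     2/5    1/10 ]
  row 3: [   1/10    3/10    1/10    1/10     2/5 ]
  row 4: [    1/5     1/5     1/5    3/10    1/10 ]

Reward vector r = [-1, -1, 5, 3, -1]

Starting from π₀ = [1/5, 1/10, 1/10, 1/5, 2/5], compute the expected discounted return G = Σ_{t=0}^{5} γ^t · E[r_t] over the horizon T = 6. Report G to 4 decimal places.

G = 2.8283

t=0: π = [0.2000, 0.1000, 0.1000, 0.2000, 0.4000], E[r] = 0.4000, γ^t·E[r] = 0.400000, running G = 0.400000
t=1: π = [0.1900, 0.2300, 0.1700, 0.2300, 0.1800], E[r] = 0.9400, γ^t·E[r] = 0.752000, running G = 1.152000
t=2: π = [0.2000, 0.2190, 0.1600, 0.2330, 0.1880], E[r] = 0.8920, γ^t·E[r] = 0.570880, running G = 1.722880
t=3: π = [0.1986, 0.2214, 0.1607, 0.2294, 0.1899], E[r] = 0.8818, γ^t·E[r] = 0.451482, running G = 2.174362
t=4: π = [0.1992, 0.2207, 0.1610, 0.2305, 0.1887], E[r] = 0.8878, γ^t·E[r] = 0.363651, running G = 2.538013
t=5: π = [0.1990, 0.2209, 0.1609, 0.2302, 0.1891], E[r] = 0.8858, γ^t·E[r] = 0.290254, running G = 2.828266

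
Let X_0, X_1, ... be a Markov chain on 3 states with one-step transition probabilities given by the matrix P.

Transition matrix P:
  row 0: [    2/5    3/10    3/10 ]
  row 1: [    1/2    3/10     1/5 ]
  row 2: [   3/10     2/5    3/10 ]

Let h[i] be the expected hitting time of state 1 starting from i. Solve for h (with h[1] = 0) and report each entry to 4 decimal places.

First-step conditioning: h[1] = 0; for i ≠ 1, h[i] = 1 + Σ_k P[i][k]·h[k].
  h[0] = 1 + 2/5·h[0] + 3/10·h[2]
  h[2] = 1 + 3/10·h[0] + 3/10·h[2]
Solving the 2×2 linear system over states ≠ 1 gives exactly h = [100/33, 0, 30/11] (h[1] = 0 is the target).

h = [3.0303, 0.0000, 2.7273]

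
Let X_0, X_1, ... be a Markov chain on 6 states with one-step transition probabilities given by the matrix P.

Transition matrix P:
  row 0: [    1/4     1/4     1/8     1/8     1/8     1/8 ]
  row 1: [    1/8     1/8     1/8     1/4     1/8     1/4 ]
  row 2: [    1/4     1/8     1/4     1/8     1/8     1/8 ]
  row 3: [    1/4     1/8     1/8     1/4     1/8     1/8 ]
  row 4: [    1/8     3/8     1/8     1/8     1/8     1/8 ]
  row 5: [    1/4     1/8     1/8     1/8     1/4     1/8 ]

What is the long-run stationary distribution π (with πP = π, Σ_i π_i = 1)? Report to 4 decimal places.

Balance equations π_j = Σ_i π_i·P[i][j]:
  π_0 = 1/4·π_0 + 1/8·π_1 + 1/4·π_2 + 1/4·π_3 + 1/8·π_4 + 1/4·π_5
  π_1 = 1/4·π_0 + 1/8·π_1 + 1/8·π_2 + 1/8·π_3 + 3/8·π_4 + 1/8·π_5
  π_2 = 1/8·π_0 + 1/8·π_1 + 1/4·π_2 + 1/8·π_3 + 1/8·π_4 + 1/8·π_5
  π_3 = 1/8·π_0 + 1/4·π_1 + 1/8·π_2 + 1/4·π_3 + 1/8·π_4 + 1/8·π_5
  π_4 = 1/8·π_0 + 1/8·π_1 + 1/8·π_2 + 1/8·π_3 + 1/8·π_4 + 1/4·π_5
  normalize: π_0 + π_1 + π_2 + π_3 + π_4 + π_5 = 1
Solving the linear system gives exactly π = [173/829, 155/829, 1/7, 984/5803, 119/829, 123/829].

π = [0.2087, 0.1870, 0.1429, 0.1696, 0.1435, 0.1484]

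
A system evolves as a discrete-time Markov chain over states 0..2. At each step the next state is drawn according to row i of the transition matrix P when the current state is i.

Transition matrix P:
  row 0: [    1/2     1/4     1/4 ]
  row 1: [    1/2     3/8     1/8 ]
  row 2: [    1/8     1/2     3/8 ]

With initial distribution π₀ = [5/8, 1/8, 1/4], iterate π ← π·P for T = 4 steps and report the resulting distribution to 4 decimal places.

t=0: π = [0.6250, 0.1250, 0.2500]
t=1: π = [0.4063, 0.3281, 0.2656]
t=2: π = [0.4004, 0.3574, 0.2422]
t=3: π = [0.4092, 0.3552, 0.2356]
t=4: π = [0.4117, 0.3533, 0.2350]

π = [0.4117, 0.3533, 0.2350]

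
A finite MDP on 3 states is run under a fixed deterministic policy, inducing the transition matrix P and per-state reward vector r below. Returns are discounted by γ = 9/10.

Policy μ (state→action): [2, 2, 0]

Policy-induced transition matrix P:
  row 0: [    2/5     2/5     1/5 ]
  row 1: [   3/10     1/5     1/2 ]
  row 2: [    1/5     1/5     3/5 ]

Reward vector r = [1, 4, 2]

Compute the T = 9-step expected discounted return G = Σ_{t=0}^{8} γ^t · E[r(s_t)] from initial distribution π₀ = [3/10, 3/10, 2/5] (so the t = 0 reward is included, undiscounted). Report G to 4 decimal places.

G = 13.7350

t=0: π = [0.3000, 0.3000, 0.4000], E[r] = 2.3000, γ^t·E[r] = 2.300000, running G = 2.300000
t=1: π = [0.2900, 0.2600, 0.4500], E[r] = 2.2300, γ^t·E[r] = 2.007000, running G = 4.307000
t=2: π = [0.2840, 0.2580, 0.4580], E[r] = 2.2320, γ^t·E[r] = 1.807920, running G = 6.114920
t=3: π = [0.2826, 0.2568, 0.4606], E[r] = 2.2310, γ^t·E[r] = 1.626399, running G = 7.741319
t=4: π = [0.2822, 0.2565, 0.4613], E[r] = 2.2308, γ^t·E[r] = 1.463654, running G = 9.204973
t=5: π = [0.2821, 0.2564, 0.4615], E[r] = 2.2308, γ^t·E[r] = 1.317258, running G = 10.522231
t=6: π = [0.2821, 0.2564, 0.4615], E[r] = 2.2308, γ^t·E[r] = 1.185525, running G = 11.707756
t=7: π = [0.2821, 0.2564, 0.4615], E[r] = 2.2308, γ^t·E[r] = 1.066971, running G = 12.774727
t=8: π = [0.2821, 0.2564, 0.4615], E[r] = 2.2308, γ^t·E[r] = 0.960273, running G = 13.735000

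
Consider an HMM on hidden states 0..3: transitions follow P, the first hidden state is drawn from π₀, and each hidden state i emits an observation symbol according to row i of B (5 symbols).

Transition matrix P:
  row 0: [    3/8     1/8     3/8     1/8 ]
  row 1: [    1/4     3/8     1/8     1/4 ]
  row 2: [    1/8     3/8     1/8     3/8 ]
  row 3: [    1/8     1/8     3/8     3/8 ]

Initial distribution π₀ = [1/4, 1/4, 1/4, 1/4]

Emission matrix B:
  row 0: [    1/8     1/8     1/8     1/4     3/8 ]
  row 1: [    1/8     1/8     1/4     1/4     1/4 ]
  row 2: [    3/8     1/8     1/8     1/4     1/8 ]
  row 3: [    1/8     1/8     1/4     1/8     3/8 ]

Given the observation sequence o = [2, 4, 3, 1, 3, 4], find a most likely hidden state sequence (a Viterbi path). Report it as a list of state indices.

path = [3, 3, 2, 3, 2, 3]

t=0: δ = [3.125e-02, 6.250e-02, 3.125e-02, 6.250e-02]  (obs o_0=2)
t=1: δ = [5.859e-03, 5.859e-03, 2.930e-03, 8.789e-03]  ψ = [1, 1, 3, 3]  (obs o_1=4)
t=2: δ = [5.493e-04, 5.493e-04, 8.240e-04, 4.120e-04]  ψ = [0, 1, 3, 3]  (obs o_2=3)
t=3: δ = [2.575e-05, 3.862e-05, 2.575e-05, 3.862e-05]  ψ = [0, 2, 0, 2]  (obs o_3=1)
t=4: δ = [2.414e-06, 3.621e-06, 3.621e-06, 1.810e-06]  ψ = [0, 1, 3, 3]  (obs o_4=3)
t=5: δ = [3.395e-07, 3.395e-07, 1.132e-07, 5.092e-07]  ψ = [0, 1, 0, 2]  (obs o_5=4)
backtrack: best end state = 3; path = [3, 3, 2, 3, 2, 3]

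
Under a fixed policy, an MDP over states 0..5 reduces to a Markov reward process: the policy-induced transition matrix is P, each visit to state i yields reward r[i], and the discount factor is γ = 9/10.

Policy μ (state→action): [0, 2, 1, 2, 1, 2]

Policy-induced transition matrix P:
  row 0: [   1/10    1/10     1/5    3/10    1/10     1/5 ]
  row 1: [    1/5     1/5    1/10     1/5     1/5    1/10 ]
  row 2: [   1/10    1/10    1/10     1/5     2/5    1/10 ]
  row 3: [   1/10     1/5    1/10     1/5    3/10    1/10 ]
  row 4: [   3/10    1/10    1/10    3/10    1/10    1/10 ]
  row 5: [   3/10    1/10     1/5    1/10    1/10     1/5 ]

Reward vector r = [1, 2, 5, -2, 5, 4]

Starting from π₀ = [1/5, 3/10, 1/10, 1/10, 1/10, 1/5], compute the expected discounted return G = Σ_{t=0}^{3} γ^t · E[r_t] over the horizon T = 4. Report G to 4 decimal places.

G = 7.7459

t=0: π = [0.2000, 0.3000, 0.1000, 0.1000, 0.1000, 0.2000], E[r] = 2.4000, γ^t·E[r] = 2.400000, running G = 2.400000
t=1: π = [0.1900, 0.1400, 0.1400, 0.2100, 0.1800, 0.1400], E[r] = 2.2100, γ^t·E[r] = 1.989000, running G = 4.389000
t=2: π = [0.1780, 0.1350, 0.1330, 0.2230, 0.1980, 0.1330], E[r] = 2.1890, γ^t·E[r] = 1.773090, running G = 6.162090
t=3: π = [0.1797, 0.1358, 0.1311, 0.2243, 0.1980, 0.1311], E[r] = 2.1726, γ^t·E[r] = 1.583825, running G = 7.745915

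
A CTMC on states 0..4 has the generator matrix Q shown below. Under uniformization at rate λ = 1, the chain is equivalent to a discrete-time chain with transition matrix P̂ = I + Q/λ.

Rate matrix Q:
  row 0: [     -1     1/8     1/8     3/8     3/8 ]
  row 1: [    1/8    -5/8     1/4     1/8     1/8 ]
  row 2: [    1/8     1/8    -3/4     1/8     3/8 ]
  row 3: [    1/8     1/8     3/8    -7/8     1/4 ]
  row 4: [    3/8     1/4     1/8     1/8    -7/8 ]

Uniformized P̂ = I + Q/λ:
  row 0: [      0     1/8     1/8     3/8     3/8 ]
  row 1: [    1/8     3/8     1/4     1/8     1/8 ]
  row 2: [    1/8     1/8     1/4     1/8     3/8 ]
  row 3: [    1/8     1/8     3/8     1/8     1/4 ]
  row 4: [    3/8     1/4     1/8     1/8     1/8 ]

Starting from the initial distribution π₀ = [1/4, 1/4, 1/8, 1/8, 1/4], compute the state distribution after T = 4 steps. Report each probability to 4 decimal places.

t=0: π = [0.2500, 0.2500, 0.1250, 0.1250, 0.2500]
t=1: π = [0.1563, 0.2188, 0.2031, 0.1875, 0.2344]
t=2: π = [0.1641, 0.2090, 0.2246, 0.1641, 0.2383]
t=3: π = [0.1641, 0.2070, 0.2202, 0.1660, 0.2427]
t=4: π = [0.1652, 0.2071, 0.2199, 0.1660, 0.2418]

π = [0.1652, 0.2071, 0.2199, 0.1660, 0.2418]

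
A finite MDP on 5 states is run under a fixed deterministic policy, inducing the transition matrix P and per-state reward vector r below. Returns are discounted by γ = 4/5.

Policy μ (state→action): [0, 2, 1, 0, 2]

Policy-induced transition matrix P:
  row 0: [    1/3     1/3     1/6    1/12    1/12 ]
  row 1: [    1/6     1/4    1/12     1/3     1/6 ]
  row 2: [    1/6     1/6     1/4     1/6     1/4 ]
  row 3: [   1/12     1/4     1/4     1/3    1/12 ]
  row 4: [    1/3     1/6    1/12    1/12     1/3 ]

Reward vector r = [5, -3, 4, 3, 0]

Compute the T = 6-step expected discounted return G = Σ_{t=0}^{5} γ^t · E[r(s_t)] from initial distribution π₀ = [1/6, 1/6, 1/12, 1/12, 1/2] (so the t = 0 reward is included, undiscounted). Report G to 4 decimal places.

G = 5.3278

t=0: π = [0.1667, 0.1667, 0.0833, 0.0833, 0.5000], E[r] = 0.9167, γ^t·E[r] = 0.916667, running G = 0.916667
t=1: π = [0.2708, 0.2153, 0.1250, 0.1528, 0.2361], E[r] = 1.6667, γ^t·E[r] = 1.333333, running G = 2.250000
t=2: π = [0.2384, 0.2425, 0.1522, 0.1858, 0.1811], E[r] = 1.6308, γ^t·E[r] = 1.043704, running G = 3.293704
t=3: π = [0.2211, 0.2421, 0.1595, 0.2031, 0.1742], E[r] = 1.6266, γ^t·E[r] = 0.832840, running G = 4.126543
t=4: π = [0.2156, 0.2406, 0.1622, 0.2079, 0.1736], E[r] = 1.6288, γ^t·E[r] = 0.667165, running G = 4.793709
t=5: π = [0.2142, 0.2400, 0.1630, 0.2090, 0.1738], E[r] = 1.6300, γ^t·E[r] = 0.534134, running G = 5.327842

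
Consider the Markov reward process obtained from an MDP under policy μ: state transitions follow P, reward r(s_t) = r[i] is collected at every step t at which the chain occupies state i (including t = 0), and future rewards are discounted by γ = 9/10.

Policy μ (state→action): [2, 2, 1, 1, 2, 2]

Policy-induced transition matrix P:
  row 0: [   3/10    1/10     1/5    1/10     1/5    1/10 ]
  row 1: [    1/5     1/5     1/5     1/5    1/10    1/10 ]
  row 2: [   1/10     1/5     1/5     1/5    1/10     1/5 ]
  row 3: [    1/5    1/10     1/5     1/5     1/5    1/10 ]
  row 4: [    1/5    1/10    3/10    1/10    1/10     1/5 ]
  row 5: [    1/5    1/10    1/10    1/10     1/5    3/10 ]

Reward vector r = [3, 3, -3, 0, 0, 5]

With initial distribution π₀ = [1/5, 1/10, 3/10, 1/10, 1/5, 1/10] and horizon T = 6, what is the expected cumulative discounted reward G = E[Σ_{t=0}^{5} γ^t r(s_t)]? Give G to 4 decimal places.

G = 5.0706

t=0: π = [0.2000, 0.1000, 0.3000, 0.1000, 0.2000, 0.1000], E[r] = 0.5000, γ^t·E[r] = 0.500000, running G = 0.500000
t=1: π = [0.1900, 0.1400, 0.2100, 0.1500, 0.1400, 0.1700], E[r] = 1.2100, γ^t·E[r] = 1.089000, running G = 1.589000
t=2: π = [0.1980, 0.1350, 0.1970, 0.1500, 0.1510, 0.1690], E[r] = 1.2530, γ^t·E[r] = 1.014930, running G = 2.603930
t=3: π = [0.2001, 0.1332, 0.1982, 0.1482, 0.1517, 0.1686], E[r] = 1.2483, γ^t·E[r] = 0.910011, running G = 3.513941
t=4: π = [0.2002, 0.1331, 0.1983, 0.1480, 0.1517, 0.1687], E[r] = 1.2486, γ^t·E[r] = 0.819213, running G = 4.333154
t=5: π = [0.2002, 0.1331, 0.1983, 0.1479, 0.1517, 0.1687], E[r] = 1.2488, γ^t·E[r] = 0.737413, running G = 5.070566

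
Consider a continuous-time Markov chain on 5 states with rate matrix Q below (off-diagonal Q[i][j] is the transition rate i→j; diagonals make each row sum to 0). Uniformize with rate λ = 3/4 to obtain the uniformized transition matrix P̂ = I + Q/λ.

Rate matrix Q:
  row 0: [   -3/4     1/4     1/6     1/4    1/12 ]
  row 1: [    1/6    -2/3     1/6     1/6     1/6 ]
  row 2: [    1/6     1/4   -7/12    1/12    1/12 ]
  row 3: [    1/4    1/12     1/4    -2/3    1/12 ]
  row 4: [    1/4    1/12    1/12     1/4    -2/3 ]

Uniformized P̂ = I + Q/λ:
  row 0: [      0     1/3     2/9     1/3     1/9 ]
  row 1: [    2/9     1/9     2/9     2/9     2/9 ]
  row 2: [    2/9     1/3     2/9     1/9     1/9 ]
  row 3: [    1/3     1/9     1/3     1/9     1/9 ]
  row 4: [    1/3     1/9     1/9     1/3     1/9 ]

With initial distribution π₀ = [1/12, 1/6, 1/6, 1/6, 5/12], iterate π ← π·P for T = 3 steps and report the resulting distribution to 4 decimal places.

π = [0.2156, 0.2085, 0.2321, 0.2090, 0.1349]

t=0: π = [0.0833, 0.1667, 0.1667, 0.1667, 0.4167]
t=1: π = [0.2685, 0.1667, 0.1944, 0.2407, 0.1296]
t=2: π = [0.2037, 0.2140, 0.2346, 0.2181, 0.1296]
t=3: π = [0.2156, 0.2085, 0.2321, 0.2090, 0.1349]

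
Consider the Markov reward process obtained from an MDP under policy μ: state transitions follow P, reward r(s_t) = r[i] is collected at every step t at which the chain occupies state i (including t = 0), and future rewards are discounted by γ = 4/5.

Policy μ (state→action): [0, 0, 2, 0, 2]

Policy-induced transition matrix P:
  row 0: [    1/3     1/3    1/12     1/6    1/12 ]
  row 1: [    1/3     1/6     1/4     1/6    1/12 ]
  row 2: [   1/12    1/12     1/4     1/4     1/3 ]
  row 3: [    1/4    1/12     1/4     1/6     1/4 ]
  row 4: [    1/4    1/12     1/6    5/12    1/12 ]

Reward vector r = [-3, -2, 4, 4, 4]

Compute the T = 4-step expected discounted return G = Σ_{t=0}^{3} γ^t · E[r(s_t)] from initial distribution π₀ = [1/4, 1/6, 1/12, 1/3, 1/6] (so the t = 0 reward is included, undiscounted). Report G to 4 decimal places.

t=0: π = [0.2500, 0.1667, 0.0833, 0.3333, 0.1667], E[r] = 1.2500, γ^t·E[r] = 1.250000, running G = 1.250000
t=1: π = [0.2708, 0.1597, 0.1944, 0.2153, 0.1597], E[r] = 1.1458, γ^t·E[r] = 0.916667, running G = 2.166667
t=2: π = [0.2535, 0.1644, 0.1916, 0.2228, 0.1678], E[r] = 1.2396, γ^t·E[r] = 0.793333, running G = 2.960000
t=3: π = [0.2529, 0.1604, 0.1938, 0.2246, 0.1684], E[r] = 1.2674, γ^t·E[r] = 0.648889, running G = 3.608889

G = 3.6089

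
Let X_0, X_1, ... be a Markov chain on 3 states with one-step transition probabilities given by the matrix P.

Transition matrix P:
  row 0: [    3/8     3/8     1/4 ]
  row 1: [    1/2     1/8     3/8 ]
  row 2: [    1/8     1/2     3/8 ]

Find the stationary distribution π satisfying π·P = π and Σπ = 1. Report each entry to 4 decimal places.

π = [0.3333, 0.3333, 0.3333]

Balance equations π_j = Σ_i π_i·P[i][j]:
  π_0 = 3/8·π_0 + 1/2·π_1 + 1/8·π_2
  π_1 = 3/8·π_0 + 1/8·π_1 + 1/2·π_2
  normalize: π_0 + π_1 + π_2 = 1
Solving the linear system gives exactly π = [1/3, 1/3, 1/3].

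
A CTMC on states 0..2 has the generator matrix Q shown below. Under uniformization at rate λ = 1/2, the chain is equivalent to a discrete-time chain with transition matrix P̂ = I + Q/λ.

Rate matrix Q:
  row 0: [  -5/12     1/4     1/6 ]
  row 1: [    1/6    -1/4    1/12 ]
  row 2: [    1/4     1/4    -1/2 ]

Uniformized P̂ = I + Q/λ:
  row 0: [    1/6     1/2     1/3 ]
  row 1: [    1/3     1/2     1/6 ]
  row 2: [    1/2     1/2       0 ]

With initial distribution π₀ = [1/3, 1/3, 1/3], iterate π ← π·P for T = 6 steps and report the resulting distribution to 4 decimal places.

t=0: π = [0.3333, 0.3333, 0.3333]
t=1: π = [0.3333, 0.5000, 0.1667]
t=2: π = [0.3056, 0.5000, 0.1944]
t=3: π = [0.3148, 0.5000, 0.1852]
t=4: π = [0.3117, 0.5000, 0.1883]
t=5: π = [0.3128, 0.5000, 0.1872]
t=6: π = [0.3124, 0.5000, 0.1876]

π = [0.3124, 0.5000, 0.1876]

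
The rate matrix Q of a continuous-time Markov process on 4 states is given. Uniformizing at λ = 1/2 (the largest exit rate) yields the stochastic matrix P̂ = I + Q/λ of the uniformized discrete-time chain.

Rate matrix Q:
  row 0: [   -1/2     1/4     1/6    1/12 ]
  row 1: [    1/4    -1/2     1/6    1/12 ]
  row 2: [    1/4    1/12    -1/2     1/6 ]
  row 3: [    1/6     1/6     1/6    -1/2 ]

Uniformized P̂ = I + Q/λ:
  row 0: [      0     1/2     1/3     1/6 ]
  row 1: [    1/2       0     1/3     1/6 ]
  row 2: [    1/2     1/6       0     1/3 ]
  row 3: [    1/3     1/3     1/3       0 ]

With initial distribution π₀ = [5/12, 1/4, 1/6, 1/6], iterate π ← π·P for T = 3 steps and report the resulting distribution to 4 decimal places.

π = [0.2990, 0.2720, 0.2531, 0.1759]

t=0: π = [0.4167, 0.2500, 0.1667, 0.1667]
t=1: π = [0.2639, 0.2917, 0.2778, 0.1667]
t=2: π = [0.3403, 0.2338, 0.2407, 0.1852]
t=3: π = [0.2990, 0.2720, 0.2531, 0.1759]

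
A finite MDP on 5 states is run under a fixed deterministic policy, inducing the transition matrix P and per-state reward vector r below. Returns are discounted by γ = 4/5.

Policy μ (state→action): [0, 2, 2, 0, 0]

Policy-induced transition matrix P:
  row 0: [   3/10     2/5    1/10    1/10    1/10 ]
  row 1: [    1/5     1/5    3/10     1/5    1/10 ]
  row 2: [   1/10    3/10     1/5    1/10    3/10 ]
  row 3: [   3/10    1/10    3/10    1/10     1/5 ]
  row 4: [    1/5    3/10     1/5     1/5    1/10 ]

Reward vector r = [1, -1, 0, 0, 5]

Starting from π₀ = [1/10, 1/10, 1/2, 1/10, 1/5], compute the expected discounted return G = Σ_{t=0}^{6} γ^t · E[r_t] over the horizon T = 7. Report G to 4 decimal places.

G = 3.3337

t=0: π = [0.1000, 0.1000, 0.5000, 0.1000, 0.2000], E[r] = 1.0000, γ^t·E[r] = 1.000000, running G = 1.000000
t=1: π = [0.1700, 0.2800, 0.2100, 0.1300, 0.2100], E[r] = 0.9400, γ^t·E[r] = 0.752000, running G = 1.752000
t=2: π = [0.2090, 0.2630, 0.2240, 0.1490, 0.1550], E[r] = 0.7210, γ^t·E[r] = 0.461440, running G = 2.213440
t=3: π = [0.2134, 0.2648, 0.2203, 0.1418, 0.1597], E[r] = 0.7471, γ^t·E[r] = 0.382515, running G = 2.595955
t=4: π = [0.2135, 0.2665, 0.2193, 0.1425, 0.1582], E[r] = 0.7382, γ^t·E[r] = 0.302363, running G = 2.898318
t=5: π = [0.2137, 0.2662, 0.2195, 0.1425, 0.1581], E[r] = 0.7380, γ^t·E[r] = 0.241827, running G = 3.140145
t=6: π = [0.2137, 0.2663, 0.2195, 0.1424, 0.1582], E[r] = 0.7382, γ^t·E[r] = 0.193512, running G = 3.333657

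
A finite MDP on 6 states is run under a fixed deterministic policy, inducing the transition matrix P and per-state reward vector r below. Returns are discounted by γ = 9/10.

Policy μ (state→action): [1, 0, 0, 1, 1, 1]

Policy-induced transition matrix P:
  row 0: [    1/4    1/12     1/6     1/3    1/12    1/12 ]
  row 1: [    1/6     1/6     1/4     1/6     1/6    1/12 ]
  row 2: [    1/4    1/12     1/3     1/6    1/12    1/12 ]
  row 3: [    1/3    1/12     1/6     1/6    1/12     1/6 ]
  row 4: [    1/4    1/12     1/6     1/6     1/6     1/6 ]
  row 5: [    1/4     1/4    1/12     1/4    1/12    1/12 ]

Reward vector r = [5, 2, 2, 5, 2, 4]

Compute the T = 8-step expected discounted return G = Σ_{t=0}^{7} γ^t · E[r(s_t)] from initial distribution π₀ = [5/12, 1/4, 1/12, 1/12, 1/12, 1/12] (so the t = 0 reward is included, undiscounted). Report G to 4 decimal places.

t=0: π = [0.4167, 0.2500, 0.0833, 0.0833, 0.0833, 0.0833], E[r] = 3.6667, γ^t·E[r] = 3.666667, running G = 3.666667
t=1: π = [0.2361, 0.1181, 0.1944, 0.2431, 0.1111, 0.0972], E[r] = 3.6319, γ^t·E[r] = 3.268750, running G = 6.935417
t=2: π = [0.2604, 0.1094, 0.2008, 0.2141, 0.1024, 0.1128], E[r] = 3.6493, γ^t·E[r] = 2.955938, running G = 9.891354
t=3: π = [0.2587, 0.1113, 0.1998, 0.2195, 0.1010, 0.1097], E[r] = 3.6540, γ^t·E[r] = 2.663789, running G = 12.555143
t=4: π = [0.2590, 0.1109, 0.2001, 0.2189, 0.1010, 0.1100], E[r] = 3.6539, γ^t·E[r] = 2.397339, running G = 14.952482
t=5: π = [0.2590, 0.1109, 0.2001, 0.2190, 0.1010, 0.1100], E[r] = 3.6540, γ^t·E[r] = 2.157663, running G = 17.110145
t=6: π = [0.2590, 0.1109, 0.2001, 0.2190, 0.1010, 0.1100], E[r] = 3.6540, γ^t·E[r] = 1.941898, running G = 19.052043
t=7: π = [0.2590, 0.1109, 0.2001, 0.2190, 0.1010, 0.1100], E[r] = 3.6540, γ^t·E[r] = 1.747709, running G = 20.799752

G = 20.7998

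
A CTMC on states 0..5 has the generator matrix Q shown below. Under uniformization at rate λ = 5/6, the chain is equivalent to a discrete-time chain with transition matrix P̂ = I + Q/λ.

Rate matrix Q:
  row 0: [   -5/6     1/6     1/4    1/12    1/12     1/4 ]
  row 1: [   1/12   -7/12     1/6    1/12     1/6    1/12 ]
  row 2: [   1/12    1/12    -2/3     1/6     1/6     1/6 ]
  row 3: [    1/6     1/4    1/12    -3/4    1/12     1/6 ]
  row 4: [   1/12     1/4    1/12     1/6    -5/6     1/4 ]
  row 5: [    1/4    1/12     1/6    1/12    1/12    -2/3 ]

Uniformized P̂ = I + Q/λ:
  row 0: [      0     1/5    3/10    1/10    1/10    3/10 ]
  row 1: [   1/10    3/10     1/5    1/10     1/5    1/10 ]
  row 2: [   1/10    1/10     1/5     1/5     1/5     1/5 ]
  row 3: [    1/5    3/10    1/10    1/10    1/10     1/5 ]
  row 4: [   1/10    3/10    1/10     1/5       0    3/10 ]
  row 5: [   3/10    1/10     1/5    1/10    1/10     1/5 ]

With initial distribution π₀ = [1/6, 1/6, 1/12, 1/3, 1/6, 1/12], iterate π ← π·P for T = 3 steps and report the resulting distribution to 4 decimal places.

π = [0.1383, 0.2079, 0.1884, 0.1321, 0.1269, 0.2063]

t=0: π = [0.1667, 0.1667, 0.0833, 0.3333, 0.1667, 0.0833]
t=1: π = [0.1333, 0.2500, 0.1667, 0.1250, 0.1083, 0.2167]
t=2: π = [0.1425, 0.2100, 0.1900, 0.1275, 0.1308, 0.1992]
t=3: π = [0.1383, 0.2079, 0.1884, 0.1321, 0.1269, 0.2063]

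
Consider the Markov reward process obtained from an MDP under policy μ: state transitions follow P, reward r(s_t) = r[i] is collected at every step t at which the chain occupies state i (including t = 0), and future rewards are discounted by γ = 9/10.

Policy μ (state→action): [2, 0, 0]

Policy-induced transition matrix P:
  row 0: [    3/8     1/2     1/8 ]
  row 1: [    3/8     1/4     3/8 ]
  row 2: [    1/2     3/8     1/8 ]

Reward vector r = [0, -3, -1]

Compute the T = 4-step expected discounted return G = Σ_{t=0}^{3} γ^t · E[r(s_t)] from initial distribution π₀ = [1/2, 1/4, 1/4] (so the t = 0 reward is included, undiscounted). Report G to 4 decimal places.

G = -4.3464

t=0: π = [0.5000, 0.2500, 0.2500], E[r] = -1.0000, γ^t·E[r] = -1.000000, running G = -1.000000
t=1: π = [0.4063, 0.4063, 0.1875], E[r] = -1.4063, γ^t·E[r] = -1.265625, running G = -2.265625
t=2: π = [0.3984, 0.3750, 0.2266], E[r] = -1.3516, γ^t·E[r] = -1.094766, running G = -3.360391
t=3: π = [0.4033, 0.3779, 0.2188], E[r] = -1.3525, γ^t·E[r] = -0.986001, running G = -4.346392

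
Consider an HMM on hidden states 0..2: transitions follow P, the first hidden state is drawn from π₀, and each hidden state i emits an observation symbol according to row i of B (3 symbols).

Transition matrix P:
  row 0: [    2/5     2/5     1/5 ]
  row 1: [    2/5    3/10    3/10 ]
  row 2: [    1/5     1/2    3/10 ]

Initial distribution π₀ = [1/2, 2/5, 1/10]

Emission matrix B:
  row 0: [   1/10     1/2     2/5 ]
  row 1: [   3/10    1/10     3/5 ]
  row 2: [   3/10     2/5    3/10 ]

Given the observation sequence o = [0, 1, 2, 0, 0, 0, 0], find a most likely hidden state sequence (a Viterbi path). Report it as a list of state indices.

path = [1, 0, 1, 2, 1, 2, 1]

t=0: δ = [5.000e-02, 1.200e-01, 3.000e-02]  (obs o_0=0)
t=1: δ = [2.400e-02, 3.600e-03, 1.440e-02]  ψ = [1, 1, 1]  (obs o_1=1)
t=2: δ = [3.840e-03, 5.760e-03, 1.440e-03]  ψ = [0, 0, 0]  (obs o_2=2)
t=3: δ = [2.304e-04, 5.184e-04, 5.184e-04]  ψ = [1, 1, 1]  (obs o_3=0)
t=4: δ = [2.074e-05, 7.776e-05, 4.666e-05]  ψ = [1, 2, 1]  (obs o_4=0)
t=5: δ = [3.110e-06, 6.998e-06, 6.998e-06]  ψ = [1, 1, 1]  (obs o_5=0)
t=6: δ = [2.799e-07, 1.050e-06, 6.299e-07]  ψ = [1, 2, 1]  (obs o_6=0)
backtrack: best end state = 1; path = [1, 0, 1, 2, 1, 2, 1]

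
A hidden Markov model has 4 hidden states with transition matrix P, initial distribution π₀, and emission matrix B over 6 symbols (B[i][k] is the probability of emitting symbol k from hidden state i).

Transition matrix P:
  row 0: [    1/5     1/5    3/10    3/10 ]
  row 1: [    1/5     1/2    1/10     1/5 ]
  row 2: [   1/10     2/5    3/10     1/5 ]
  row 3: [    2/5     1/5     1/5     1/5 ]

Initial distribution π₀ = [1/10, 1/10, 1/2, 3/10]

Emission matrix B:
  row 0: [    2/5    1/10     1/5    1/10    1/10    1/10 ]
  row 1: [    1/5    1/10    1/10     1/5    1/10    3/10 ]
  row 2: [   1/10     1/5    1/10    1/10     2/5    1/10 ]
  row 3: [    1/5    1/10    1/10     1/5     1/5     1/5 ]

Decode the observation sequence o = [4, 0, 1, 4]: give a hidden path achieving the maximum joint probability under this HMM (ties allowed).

t=0: δ = [1.000e-02, 1.000e-02, 2.000e-01, 6.000e-02]  (obs o_0=4)
t=1: δ = [9.600e-03, 1.600e-02, 6.000e-03, 8.000e-03]  ψ = [3, 2, 2, 2]  (obs o_1=0)
t=2: δ = [3.200e-04, 8.000e-04, 5.760e-04, 3.200e-04]  ψ = [1, 1, 0, 1]  (obs o_2=1)
t=3: δ = [1.600e-05, 4.000e-05, 6.912e-05, 3.200e-05]  ψ = [1, 1, 2, 1]  (obs o_3=4)
backtrack: best end state = 2; path = [3, 0, 2, 2]

path = [3, 0, 2, 2]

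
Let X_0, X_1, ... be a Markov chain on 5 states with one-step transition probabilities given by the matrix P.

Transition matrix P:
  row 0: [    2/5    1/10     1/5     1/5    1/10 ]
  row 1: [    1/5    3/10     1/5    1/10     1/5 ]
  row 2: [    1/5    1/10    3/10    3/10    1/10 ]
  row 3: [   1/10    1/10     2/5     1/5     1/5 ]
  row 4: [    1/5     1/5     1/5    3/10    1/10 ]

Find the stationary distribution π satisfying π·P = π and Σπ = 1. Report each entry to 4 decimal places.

π = [0.2217, 0.1421, 0.2726, 0.2267, 0.1369]

Balance equations π_j = Σ_i π_i·P[i][j]:
  π_0 = 2/5·π_0 + 1/5·π_1 + 1/5·π_2 + 1/10·π_3 + 1/5·π_4
  π_1 = 1/10·π_0 + 3/10·π_1 + 1/10·π_2 + 1/10·π_3 + 1/5·π_4
  π_2 = 1/5·π_0 + 1/5·π_1 + 3/10·π_2 + 2/5·π_3 + 1/5·π_4
  π_3 = 1/5·π_0 + 1/10·π_1 + 3/10·π_2 + 1/5·π_3 + 3/10·π_4
  normalize: π_0 + π_1 + π_2 + π_3 + π_4 = 1
Solving the linear system gives exactly π = [1527/6889, 979/6889, 1878/6889, 1562/6889, 943/6889].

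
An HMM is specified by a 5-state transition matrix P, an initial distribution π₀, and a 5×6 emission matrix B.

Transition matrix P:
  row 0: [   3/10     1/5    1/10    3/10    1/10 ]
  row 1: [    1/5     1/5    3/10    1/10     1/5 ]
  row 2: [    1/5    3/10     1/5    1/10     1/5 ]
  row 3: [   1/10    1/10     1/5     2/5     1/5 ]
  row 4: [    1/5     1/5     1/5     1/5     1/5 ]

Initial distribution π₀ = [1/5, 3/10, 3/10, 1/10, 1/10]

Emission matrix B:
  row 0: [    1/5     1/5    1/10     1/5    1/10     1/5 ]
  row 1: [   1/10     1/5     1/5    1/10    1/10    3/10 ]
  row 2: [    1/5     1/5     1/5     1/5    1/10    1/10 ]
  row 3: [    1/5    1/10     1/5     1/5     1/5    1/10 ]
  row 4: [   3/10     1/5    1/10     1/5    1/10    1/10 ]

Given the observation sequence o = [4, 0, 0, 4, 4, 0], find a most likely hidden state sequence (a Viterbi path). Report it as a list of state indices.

t=0: δ = [2.000e-02, 3.000e-02, 3.000e-02, 2.000e-02, 1.000e-02]  (obs o_0=4)
t=1: δ = [1.200e-03, 9.000e-04, 1.800e-03, 1.600e-03, 1.800e-03]  ψ = [0, 2, 1, 3, 1]  (obs o_1=0)
t=2: δ = [7.200e-05, 5.400e-05, 7.200e-05, 1.280e-04, 1.080e-04]  ψ = [0, 2, 2, 3, 2]  (obs o_2=0)
t=3: δ = [2.160e-06, 2.160e-06, 2.560e-06, 1.024e-05, 2.560e-06]  ψ = [0, 2, 3, 3, 3]  (obs o_3=4)
t=4: δ = [1.024e-07, 1.024e-07, 2.048e-07, 8.192e-07, 2.048e-07]  ψ = [3, 3, 3, 3, 3]  (obs o_4=4)
t=5: δ = [1.638e-08, 8.192e-09, 3.277e-08, 6.554e-08, 4.915e-08]  ψ = [3, 3, 3, 3, 3]  (obs o_5=0)
backtrack: best end state = 3; path = [3, 3, 3, 3, 3, 3]

path = [3, 3, 3, 3, 3, 3]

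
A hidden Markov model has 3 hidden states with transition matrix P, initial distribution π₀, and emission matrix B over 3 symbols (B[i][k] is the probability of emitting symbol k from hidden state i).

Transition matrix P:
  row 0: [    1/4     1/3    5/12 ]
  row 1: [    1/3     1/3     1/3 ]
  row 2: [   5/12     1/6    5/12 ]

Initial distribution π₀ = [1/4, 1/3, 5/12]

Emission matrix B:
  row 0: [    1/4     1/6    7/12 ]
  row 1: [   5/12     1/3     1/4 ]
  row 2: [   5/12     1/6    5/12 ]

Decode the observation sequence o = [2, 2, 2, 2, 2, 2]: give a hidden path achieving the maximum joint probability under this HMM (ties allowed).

t=0: δ = [1.458e-01, 8.333e-02, 1.736e-01]  (obs o_0=2)
t=1: δ = [4.220e-02, 1.215e-02, 3.014e-02]  ψ = [2, 0, 2]  (obs o_1=2)
t=2: δ = [7.326e-03, 3.516e-03, 7.326e-03]  ψ = [2, 0, 0]  (obs o_2=2)
t=3: δ = [1.781e-03, 6.105e-04, 1.272e-03]  ψ = [2, 0, 0]  (obs o_3=2)
t=4: δ = [3.091e-04, 1.484e-04, 3.091e-04]  ψ = [2, 0, 0]  (obs o_4=2)
t=5: δ = [7.514e-05, 2.576e-05, 5.367e-05]  ψ = [2, 0, 0]  (obs o_5=2)
backtrack: best end state = 0; path = [2, 0, 2, 0, 2, 0]

path = [2, 0, 2, 0, 2, 0]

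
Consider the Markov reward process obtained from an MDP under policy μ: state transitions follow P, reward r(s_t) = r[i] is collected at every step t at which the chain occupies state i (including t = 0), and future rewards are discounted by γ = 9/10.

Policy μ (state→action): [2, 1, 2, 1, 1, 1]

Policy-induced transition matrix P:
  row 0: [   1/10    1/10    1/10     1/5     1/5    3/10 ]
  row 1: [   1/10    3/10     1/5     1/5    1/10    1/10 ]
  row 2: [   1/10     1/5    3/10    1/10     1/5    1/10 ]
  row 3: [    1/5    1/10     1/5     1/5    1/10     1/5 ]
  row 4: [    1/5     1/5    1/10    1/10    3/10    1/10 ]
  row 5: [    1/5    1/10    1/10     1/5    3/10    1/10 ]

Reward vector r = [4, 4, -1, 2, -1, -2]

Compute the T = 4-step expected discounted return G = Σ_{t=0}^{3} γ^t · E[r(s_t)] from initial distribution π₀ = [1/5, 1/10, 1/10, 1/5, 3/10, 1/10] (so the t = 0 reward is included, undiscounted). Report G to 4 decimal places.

G = 3.2914

t=0: π = [0.2000, 0.1000, 0.1000, 0.2000, 0.3000, 0.1000], E[r] = 1.0000, γ^t·E[r] = 1.000000, running G = 1.000000
t=1: π = [0.1600, 0.1600, 0.1500, 0.1600, 0.2100, 0.1600], E[r] = 0.9200, γ^t·E[r] = 0.828000, running G = 1.828000
t=2: π = [0.1530, 0.1680, 0.1620, 0.1640, 0.2050, 0.1480], E[r] = 0.9490, γ^t·E[r] = 0.768690, running G = 2.596690
t=3: π = [0.1517, 0.1703, 0.1656, 0.1633, 0.2021, 0.1470], E[r] = 0.9529, γ^t·E[r] = 0.694664, running G = 3.291354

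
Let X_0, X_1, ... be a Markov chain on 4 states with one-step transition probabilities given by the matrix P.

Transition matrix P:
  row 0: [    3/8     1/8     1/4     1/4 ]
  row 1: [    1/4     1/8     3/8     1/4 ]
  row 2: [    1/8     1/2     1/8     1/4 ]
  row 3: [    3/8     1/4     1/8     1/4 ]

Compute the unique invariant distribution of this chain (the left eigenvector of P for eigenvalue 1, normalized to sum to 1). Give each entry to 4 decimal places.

Balance equations π_j = Σ_i π_i·P[i][j]:
  π_0 = 3/8·π_0 + 1/4·π_1 + 1/8·π_2 + 3/8·π_3
  π_1 = 1/8·π_0 + 1/8·π_1 + 1/2·π_2 + 1/4·π_3
  π_2 = 1/4·π_0 + 3/8·π_1 + 1/8·π_2 + 1/8·π_3
  normalize: π_0 + π_1 + π_2 + π_3 = 1
Solving the linear system gives exactly π = [20/69, 11/46, 61/276, 1/4].

π = [0.2899, 0.2391, 0.2210, 0.2500]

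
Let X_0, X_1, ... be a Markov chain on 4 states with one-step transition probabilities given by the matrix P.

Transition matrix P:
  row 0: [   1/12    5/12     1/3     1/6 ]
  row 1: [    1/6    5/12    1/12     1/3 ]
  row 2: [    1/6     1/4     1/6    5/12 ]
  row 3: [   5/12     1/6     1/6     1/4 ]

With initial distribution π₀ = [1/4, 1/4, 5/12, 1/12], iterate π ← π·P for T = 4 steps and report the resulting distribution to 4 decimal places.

t=0: π = [0.2500, 0.2500, 0.4167, 0.0833]
t=1: π = [0.1667, 0.3264, 0.1875, 0.3194]
t=2: π = [0.2326, 0.3056, 0.1672, 0.2946]
t=3: π = [0.2209, 0.3152, 0.1800, 0.2840]
t=4: π = [0.2192, 0.3157, 0.1772, 0.2878]

π = [0.2192, 0.3157, 0.1772, 0.2878]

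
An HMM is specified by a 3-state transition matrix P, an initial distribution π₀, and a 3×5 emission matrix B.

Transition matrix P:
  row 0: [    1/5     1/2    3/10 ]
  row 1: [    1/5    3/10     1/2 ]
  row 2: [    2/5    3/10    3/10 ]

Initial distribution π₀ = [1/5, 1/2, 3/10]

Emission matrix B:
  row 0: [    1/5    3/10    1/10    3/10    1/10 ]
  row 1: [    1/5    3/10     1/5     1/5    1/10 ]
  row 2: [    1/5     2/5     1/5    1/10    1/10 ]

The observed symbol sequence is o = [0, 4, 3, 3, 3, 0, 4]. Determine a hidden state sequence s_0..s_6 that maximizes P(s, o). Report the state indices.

t=0: δ = [4.000e-02, 1.000e-01, 6.000e-02]  (obs o_0=0)
t=1: δ = [2.400e-03, 3.000e-03, 5.000e-03]  ψ = [2, 1, 1]  (obs o_1=4)
t=2: δ = [6.000e-04, 3.000e-04, 1.500e-04]  ψ = [2, 2, 1]  (obs o_2=3)
t=3: δ = [3.600e-05, 6.000e-05, 1.800e-05]  ψ = [0, 0, 0]  (obs o_3=3)
t=4: δ = [3.600e-06, 3.600e-06, 3.000e-06]  ψ = [1, 0, 1]  (obs o_4=3)
t=5: δ = [2.400e-07, 3.600e-07, 3.600e-07]  ψ = [2, 0, 1]  (obs o_5=0)
t=6: δ = [1.440e-08, 1.200e-08, 1.800e-08]  ψ = [2, 0, 1]  (obs o_6=4)
backtrack: best end state = 2; path = [1, 2, 0, 1, 0, 1, 2]

path = [1, 2, 0, 1, 0, 1, 2]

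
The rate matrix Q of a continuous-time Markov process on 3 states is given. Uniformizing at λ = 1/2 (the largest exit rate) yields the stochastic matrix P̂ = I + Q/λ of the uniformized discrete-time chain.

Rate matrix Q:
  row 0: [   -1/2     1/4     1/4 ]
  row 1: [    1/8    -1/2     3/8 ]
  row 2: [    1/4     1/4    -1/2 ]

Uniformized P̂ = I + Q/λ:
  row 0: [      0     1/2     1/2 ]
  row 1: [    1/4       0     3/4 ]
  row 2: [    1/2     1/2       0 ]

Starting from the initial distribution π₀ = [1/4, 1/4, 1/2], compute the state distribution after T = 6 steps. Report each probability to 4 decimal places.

π = [0.2734, 0.3320, 0.3945]

t=0: π = [0.2500, 0.2500, 0.5000]
t=1: π = [0.3125, 0.3750, 0.3125]
t=2: π = [0.2500, 0.3125, 0.4375]
t=3: π = [0.2969, 0.3438, 0.3594]
t=4: π = [0.2656, 0.3281, 0.4063]
t=5: π = [0.2852, 0.3359, 0.3789]
t=6: π = [0.2734, 0.3320, 0.3945]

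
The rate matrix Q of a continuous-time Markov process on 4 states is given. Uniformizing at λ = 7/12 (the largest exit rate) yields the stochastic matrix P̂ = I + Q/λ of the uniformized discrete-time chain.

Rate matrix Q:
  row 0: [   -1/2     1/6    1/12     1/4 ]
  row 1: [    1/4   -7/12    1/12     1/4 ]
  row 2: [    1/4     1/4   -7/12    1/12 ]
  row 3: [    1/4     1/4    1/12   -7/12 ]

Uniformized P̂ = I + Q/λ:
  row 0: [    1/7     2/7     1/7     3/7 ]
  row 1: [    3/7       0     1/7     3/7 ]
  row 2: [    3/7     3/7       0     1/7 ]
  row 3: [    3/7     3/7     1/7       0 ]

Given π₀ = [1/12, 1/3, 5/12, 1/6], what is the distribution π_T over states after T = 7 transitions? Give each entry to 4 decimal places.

t=0: π = [0.0833, 0.3333, 0.4167, 0.1667]
t=1: π = [0.4048, 0.2738, 0.0833, 0.2381]
t=2: π = [0.3129, 0.2534, 0.1310, 0.3027]
t=3: π = [0.3392, 0.2753, 0.1241, 0.2614]
t=4: π = [0.3317, 0.2621, 0.1251, 0.2811]
t=5: π = [0.3338, 0.2688, 0.1250, 0.2724]
t=6: π = [0.3332, 0.2657, 0.1250, 0.2761]
t=7: π = [0.3334, 0.2671, 0.1250, 0.2745]

π = [0.3334, 0.2671, 0.1250, 0.2745]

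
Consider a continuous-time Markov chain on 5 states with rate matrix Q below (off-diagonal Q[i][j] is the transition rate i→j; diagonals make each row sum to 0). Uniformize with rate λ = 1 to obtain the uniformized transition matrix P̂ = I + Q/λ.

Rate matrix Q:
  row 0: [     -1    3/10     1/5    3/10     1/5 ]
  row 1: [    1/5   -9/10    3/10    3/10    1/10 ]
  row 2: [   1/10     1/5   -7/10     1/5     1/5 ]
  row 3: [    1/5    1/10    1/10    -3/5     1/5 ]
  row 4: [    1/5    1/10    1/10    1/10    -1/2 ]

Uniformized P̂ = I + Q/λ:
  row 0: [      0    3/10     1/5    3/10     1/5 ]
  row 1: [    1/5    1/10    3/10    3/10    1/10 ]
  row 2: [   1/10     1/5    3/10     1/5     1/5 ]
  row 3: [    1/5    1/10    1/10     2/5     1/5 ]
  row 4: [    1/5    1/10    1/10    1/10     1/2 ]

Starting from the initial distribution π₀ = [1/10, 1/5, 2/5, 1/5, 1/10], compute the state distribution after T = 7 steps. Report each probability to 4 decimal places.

t=0: π = [0.1000, 0.2000, 0.4000, 0.2000, 0.1000]
t=1: π = [0.1400, 0.1600, 0.2300, 0.2600, 0.2100]
t=2: π = [0.1490, 0.1510, 0.1920, 0.2610, 0.2470]
t=3: π = [0.1510, 0.1490, 0.1835, 0.2575, 0.2590]
t=4: π = [0.1515, 0.1486, 0.1816, 0.2556, 0.2628]
t=5: π = [0.1516, 0.1485, 0.1812, 0.2548, 0.2640]
t=6: π = [0.1516, 0.1484, 0.1811, 0.2546, 0.2644]
t=7: π = [0.1516, 0.1484, 0.1811, 0.2545, 0.2645]

π = [0.1516, 0.1484, 0.1811, 0.2545, 0.2645]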